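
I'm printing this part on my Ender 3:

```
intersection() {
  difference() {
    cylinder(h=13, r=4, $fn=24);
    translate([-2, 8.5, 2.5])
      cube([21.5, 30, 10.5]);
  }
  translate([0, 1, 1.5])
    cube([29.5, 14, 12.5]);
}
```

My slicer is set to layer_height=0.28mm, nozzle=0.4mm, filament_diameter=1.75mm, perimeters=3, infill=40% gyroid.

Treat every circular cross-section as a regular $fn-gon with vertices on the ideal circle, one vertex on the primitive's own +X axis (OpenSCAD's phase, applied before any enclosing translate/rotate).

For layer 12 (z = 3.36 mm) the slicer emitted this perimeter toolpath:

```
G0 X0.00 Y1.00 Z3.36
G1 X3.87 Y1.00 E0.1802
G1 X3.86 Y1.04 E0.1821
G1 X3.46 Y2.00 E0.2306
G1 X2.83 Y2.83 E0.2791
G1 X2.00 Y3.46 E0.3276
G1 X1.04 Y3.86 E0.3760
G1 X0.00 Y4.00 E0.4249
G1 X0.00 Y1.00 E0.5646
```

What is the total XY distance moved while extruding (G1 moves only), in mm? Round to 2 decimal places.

12.12 mm

Sum the Euclidean lengths of each G1 segment: total = 12.12 mm.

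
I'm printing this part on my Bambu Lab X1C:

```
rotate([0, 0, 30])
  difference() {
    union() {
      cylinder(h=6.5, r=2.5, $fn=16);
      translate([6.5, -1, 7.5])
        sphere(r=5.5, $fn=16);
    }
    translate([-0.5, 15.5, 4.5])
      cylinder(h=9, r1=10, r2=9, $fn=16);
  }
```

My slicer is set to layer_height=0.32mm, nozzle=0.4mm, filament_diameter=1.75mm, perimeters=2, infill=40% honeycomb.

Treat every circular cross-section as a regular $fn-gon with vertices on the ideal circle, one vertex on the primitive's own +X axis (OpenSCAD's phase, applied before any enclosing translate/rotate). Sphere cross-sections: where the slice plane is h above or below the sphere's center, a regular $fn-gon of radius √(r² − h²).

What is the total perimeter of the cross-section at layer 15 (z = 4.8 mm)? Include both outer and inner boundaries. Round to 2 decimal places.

39.76 mm

At z = 4.8 mm: the r=2.5 cylinder gives a regular 16-gon of circumradius 2.5 (constant along its height) (perimeter = 2·16·2.500·sin(180°/16) = 15.61 mm); the r=5.5 sphere at (6.5, -1) contributes a regular 16-gon of circumradius √(5.5²−2.7²) = 4.792 (perimeter = 2·16·4.792·sin(180°/16) = 29.91 mm); Combining (union): the regions partially overlap (shared area 1.17 mm²), so the edge portions inside another operand are dropped and the merged outline is re-measured after clipping — boundary = 39.76 mm; the cone at (-0.5, 15.5) contributes a regular 16-gon of circumradius 9.967 (interpolated between r1=10 and r2=9 at t=0.033) (perimeter = 2·16·9.967·sin(180°/16) = 62.22 mm); After the difference (first − rest): starting from that combined region, the cone at (-0.5, 15.5) misses the remaining region (no effect) — boundary = 39.76 mm; (whole slice rotated 30° about Z — lengths, areas and connectivity unchanged). Overall, the cross-section is a single solid region. Total boundary length (outer) = 39.76 mm.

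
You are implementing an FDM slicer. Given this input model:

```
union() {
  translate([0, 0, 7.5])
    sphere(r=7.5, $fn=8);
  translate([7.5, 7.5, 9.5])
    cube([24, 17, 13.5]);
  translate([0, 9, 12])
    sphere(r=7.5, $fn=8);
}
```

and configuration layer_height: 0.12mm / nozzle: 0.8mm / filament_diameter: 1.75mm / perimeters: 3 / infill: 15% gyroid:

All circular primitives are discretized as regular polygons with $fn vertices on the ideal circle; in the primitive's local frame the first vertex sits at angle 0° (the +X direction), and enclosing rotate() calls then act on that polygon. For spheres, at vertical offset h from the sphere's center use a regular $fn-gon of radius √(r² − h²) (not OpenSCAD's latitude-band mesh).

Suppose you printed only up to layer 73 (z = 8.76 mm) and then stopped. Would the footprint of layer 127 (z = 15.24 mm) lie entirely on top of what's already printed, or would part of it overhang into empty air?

part overhangs

Compare the two slices. At z = 8.76: the r=7.5 sphere slices to a regular 8-gon of circumradius 7.393 (√(r²−h²) with h=1.26 from center) (area = (8/2)·7.393²·sin(360°/8) = 154.61 mm²); the cube at (7.5, 7.5) is not intersected at this z (z outside [9.5, 23]); the r=7.5 sphere at (0, 9) contributes a regular 8-gon of circumradius √(7.5²−3.24²) = 6.764 (area = (8/2)·6.764²·sin(360°/8) = 129.41 mm²); Merging all regions: the regions partially overlap — summed areas 284.02 mm² minus the doubly-counted overlap 30.89 mm² gives 253.13 mm² — area = 253.13 mm². At z = 15.24: the sphere does not reach this height (|z−center|=7.740 > r=7.5); the 24×17 cube at (7.5, 7.5) contributes its full rectangle (area 408.00 mm²); the r=7.5 sphere at (0, 9) contributes a regular 8-gon of circumradius √(7.5²−3.24²) = 6.764 (area = (8/2)·6.764²·sin(360°/8) = 129.41 mm²); Taking the union: the 2 present regions are separate (no shared area or edge), so areas and boundary lengths simply add and each stays a separate island — area = 537.41 mm². Checking containment: at z = 15.24 the cross-section extends beyond the z = 8.76 cross-section by about 408.00 mm².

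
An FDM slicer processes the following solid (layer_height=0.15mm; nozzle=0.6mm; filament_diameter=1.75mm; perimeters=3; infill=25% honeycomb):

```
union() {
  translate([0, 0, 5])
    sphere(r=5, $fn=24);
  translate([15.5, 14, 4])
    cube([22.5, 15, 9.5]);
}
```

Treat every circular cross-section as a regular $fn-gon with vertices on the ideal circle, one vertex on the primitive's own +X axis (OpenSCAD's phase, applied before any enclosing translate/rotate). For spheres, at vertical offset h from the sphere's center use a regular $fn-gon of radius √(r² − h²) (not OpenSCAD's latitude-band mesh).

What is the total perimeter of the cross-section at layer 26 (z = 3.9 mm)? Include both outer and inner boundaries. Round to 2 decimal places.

At z = 3.9 mm: the r=5 sphere contributes a regular 24-gon of circumradius √(5²−1.1²) = 4.877 (perimeter = 2·24·4.877·sin(180°/24) = 30.56 mm); the cube at (15.5, 14) is absent (z outside [4, 13.5]); Combining (union): only the r=5 sphere is present, so the union is just that shape — boundary = 30.56 mm. Overall, the cross-section is a single solid region. Total boundary length (outer) = 30.56 mm.

30.56 mm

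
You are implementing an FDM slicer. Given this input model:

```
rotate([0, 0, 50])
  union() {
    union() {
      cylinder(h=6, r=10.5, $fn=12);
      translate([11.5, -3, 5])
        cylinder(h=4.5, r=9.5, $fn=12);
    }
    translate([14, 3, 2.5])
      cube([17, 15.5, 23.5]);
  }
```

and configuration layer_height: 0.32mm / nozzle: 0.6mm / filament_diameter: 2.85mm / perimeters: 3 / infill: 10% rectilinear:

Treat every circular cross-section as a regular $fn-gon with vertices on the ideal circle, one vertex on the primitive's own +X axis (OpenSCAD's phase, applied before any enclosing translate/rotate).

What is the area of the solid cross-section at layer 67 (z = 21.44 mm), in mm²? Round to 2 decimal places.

263.50 mm²

At z = 21.44 mm: the cylinder is not intersected at this z (z outside [0, 6]); the cylinder at (11.5, -3) does not reach this height (z outside [5, 9.5]); Merging all regions: nothing is present at this height; the cube at (14, 3) (footprint 17×15.5) is included at this height (area 263.50 mm²); Taking the union: only the 17×15.5 cube at (14, 3) is present, so the union is just that shape — area = 263.50 mm²; (rotated 50° about Z; rotation is an isometry so areas/perimeters/island counts are preserved). Overall, the cross-section is a single solid region. Net area = 263.50 mm².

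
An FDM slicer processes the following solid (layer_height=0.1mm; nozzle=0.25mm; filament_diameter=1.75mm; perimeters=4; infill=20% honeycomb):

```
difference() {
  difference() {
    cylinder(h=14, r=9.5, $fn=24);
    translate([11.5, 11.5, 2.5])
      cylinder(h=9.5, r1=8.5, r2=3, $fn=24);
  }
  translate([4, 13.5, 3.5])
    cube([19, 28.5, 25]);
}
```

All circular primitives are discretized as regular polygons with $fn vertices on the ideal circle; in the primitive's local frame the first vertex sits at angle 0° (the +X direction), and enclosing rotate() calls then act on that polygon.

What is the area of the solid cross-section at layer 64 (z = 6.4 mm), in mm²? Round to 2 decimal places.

280.30 mm²

At z = 6.4 mm: the r=9.5 cylinder gives a regular 24-gon of circumradius 9.5 (constant along its height) (area = (24/2)·9.500²·sin(360°/24) = 280.30 mm²); the cone at (11.5, 11.5): at t=0.411 of its height the radius interpolates to r₁+(r₂−r₁)t = 6.242, giving a regular 24-gon of that circumradius (area = (24/2)·6.242²·sin(360°/24) = 121.02 mm²); Subtracting the remaining from the first: starting from the r=9.5 cylinder (280.30 mm²), the cone at (11.5, 11.5) misses the remaining region (no effect) — area = 280.30 mm²; the cube at (4, 13.5) (footprint 19×28.5) is included at this height (area 541.50 mm²); After the difference (first − rest): starting from that combined region (280.30 mm²), the 19×28.5 cube at (4, 13.5) misses the remaining region (no effect) — area = 280.30 mm². Overall, the cross-section is a single solid region. Net area = 280.30 mm².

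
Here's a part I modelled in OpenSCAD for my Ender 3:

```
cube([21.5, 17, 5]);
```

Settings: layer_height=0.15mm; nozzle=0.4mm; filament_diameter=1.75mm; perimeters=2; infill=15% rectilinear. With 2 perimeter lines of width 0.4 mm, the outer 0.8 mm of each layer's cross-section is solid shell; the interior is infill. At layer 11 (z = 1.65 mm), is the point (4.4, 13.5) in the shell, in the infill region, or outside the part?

infill

At z = 1.65 mm: the cube is present — its section is the full 21.5×17 rectangle. Overall, the cross-section is a single solid region. The nearest boundary edge runs (21.50, 17.00)→(0.00, 17.00); distance from the point to it = 3.50 mm. The point is inside the cross-section and 3.50 mm from the nearest boundary — more than the 0.8 mm shell width (2 × 0.4), so it's in the infill interior.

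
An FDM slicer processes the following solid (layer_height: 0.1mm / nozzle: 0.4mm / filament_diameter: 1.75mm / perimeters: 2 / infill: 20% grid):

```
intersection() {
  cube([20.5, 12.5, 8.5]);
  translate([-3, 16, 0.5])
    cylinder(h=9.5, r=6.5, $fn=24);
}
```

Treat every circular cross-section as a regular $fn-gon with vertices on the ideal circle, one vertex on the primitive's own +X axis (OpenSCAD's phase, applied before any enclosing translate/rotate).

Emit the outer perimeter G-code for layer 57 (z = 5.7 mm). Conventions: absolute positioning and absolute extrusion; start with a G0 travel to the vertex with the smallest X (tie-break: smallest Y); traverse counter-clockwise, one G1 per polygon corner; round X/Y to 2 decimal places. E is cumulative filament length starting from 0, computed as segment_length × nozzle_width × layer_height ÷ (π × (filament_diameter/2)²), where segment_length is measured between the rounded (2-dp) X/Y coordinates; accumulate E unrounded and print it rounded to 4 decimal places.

G0 X0.00 Y10.27 Z5.70
G1 X0.25 Y10.37 E0.0045
G1 X1.60 Y11.40 E0.0327
G1 X2.44 Y12.50 E0.0557
G1 X0.00 Y12.50 E0.0963
G1 X0.00 Y10.27 E0.1334

At z = 5.7 mm: the cube is present — its section is the full 20.5×12.5 rectangle; the r=6.5 cylinder at (-3, 16) gives a regular 24-gon of circumradius 6.5 (constant along its height); After intersecting: the r=6.5 cylinder at (-3, 16) partially overlaps the 20.5×12.5 cube; clipping to the common part keeps 3.18 mm² — 1 connected region. The outline is a single polygon with 5 vertices. Extrusion per mm of travel: 0.4 × 0.1 / (π × 0.875²) = 0.016630. Accumulating E over each segment gives final E = 0.1334.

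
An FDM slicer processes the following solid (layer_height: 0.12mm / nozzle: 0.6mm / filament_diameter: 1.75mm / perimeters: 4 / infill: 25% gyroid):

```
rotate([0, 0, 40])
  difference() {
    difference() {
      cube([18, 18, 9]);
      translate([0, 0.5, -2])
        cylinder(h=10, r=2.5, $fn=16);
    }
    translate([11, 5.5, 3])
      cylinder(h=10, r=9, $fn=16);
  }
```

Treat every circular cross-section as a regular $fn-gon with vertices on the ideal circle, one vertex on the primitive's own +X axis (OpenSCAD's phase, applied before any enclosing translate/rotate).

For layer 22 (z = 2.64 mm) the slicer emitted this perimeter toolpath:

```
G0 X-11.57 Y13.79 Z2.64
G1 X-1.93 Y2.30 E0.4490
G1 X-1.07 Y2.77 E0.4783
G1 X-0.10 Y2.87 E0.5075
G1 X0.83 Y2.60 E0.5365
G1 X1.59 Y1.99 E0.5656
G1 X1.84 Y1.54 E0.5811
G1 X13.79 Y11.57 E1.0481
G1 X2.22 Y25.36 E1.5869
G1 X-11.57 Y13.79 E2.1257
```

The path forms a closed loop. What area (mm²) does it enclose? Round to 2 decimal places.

318.05 mm²

Apply the shoelace formula to the sequence of (X, Y) vertices; enclosed area = 318.05 mm².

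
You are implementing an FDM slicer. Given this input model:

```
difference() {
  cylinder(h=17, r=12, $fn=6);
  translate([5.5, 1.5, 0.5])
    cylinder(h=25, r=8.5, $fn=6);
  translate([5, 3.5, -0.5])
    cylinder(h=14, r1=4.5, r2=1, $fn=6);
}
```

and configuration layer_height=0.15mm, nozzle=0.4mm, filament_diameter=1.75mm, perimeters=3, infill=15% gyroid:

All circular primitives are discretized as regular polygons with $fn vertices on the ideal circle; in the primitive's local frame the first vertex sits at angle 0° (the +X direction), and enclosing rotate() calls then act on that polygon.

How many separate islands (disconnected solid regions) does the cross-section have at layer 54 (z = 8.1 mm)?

1

At z = 8.1 mm: the r=12 cylinder contributes a regular 6-gon of circumradius 12; the r=8.5 cylinder at (5.5, 1.5) gives a regular 6-gon of circumradius 8.5 (constant along its height); the cone at (5, 3.5) contributes a regular 6-gon of circumradius 2.350 (interpolated between r1=4.5 and r2=1 at t=0.614); Taking the first minus the rest: starting from the r=12 cylinder, the r=8.5 cylinder at (5.5, 1.5) partially overlaps it — only the 156.97 mm² overlap (of its 187.71 mm²) is removed, clipping the outline; the cone at (5, 3.5) misses the remaining region (no effect) — 1 connected region. Overall, the cross-section is a single solid region. Island count = 1.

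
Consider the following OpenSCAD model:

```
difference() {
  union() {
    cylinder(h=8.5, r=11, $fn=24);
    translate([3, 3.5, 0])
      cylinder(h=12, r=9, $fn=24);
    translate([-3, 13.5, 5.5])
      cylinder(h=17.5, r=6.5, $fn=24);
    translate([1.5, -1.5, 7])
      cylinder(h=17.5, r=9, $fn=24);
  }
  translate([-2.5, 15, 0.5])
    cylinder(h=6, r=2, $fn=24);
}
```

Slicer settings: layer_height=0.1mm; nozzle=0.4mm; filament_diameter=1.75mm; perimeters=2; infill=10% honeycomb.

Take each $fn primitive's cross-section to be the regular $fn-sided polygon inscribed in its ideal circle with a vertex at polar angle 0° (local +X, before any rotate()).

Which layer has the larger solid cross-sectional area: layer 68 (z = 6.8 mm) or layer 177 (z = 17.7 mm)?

layer 68 (z = 6.8 mm)

Layer 68 (z = 6.8): the r=11 cylinder gives a regular 24-gon of circumradius 11 (constant along its height) (area = (24/2)·11.000²·sin(360°/24) = 375.81 mm²); the r=9 cylinder at (3, 3.5) contributes a regular 24-gon of circumradius 9 (area = (24/2)·9.000²·sin(360°/24) = 251.57 mm²); the cylinder at (-3, 13.5): section is a regular 24-gon, circumradius r=6.5 (area = (24/2)·6.500²·sin(360°/24) = 131.22 mm²); the cylinder at (1.5, -1.5) is absent (z outside [7, 24.5]); Taking the union: the regions partially overlap — summed areas 758.60 mm² minus the doubly-counted overlap 244.45 mm² gives 514.15 mm² — area = 514.15 mm²; the cylinder at (-2.5, 15) is not intersected at this z (z outside [0.5, 6.5]); After the difference (first − rest): none of the subtracted shapes is present at this height, so the result so far is unchanged — area = 514.15 mm². So its area = 514.15 mm². Layer 177 (z = 17.7): the cylinder is not intersected at this z (z outside [0, 8.5]); the cylinder at (3, 3.5) is not intersected at this z (z outside [0, 12]); the r=6.5 cylinder at (-3, 13.5) gives a regular 24-gon of circumradius 6.5 (constant along its height) (area = (24/2)·6.500²·sin(360°/24) = 131.22 mm²); the r=9 cylinder at (1.5, -1.5) gives a regular 24-gon of circumradius 9 (constant along its height) (area = (24/2)·9.000²·sin(360°/24) = 251.57 mm²); Merging all regions: the 2 present regions are separate (no shared area or edge), so areas and boundary lengths simply add and each stays a separate island — area = 382.79 mm²; the cylinder at (-2.5, 15) does not reach this height (z outside [0.5, 6.5]); Subtracting the remaining from the first: none of the subtracted shapes is present at this height, so that combined region is unchanged — area = 382.79 mm². So its area = 382.79 mm². Layer 68 is larger (514.15 vs 382.79 mm²).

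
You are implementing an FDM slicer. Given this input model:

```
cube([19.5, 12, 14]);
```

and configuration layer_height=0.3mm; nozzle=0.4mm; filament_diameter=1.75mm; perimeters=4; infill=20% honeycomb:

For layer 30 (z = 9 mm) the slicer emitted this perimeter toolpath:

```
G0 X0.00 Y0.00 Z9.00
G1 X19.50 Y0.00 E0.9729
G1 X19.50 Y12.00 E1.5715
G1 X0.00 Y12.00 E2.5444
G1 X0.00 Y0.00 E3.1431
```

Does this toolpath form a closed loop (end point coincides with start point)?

yes

Start point (G0): (0.00, 0.00). End point (last G1): the path returns to the start — closed.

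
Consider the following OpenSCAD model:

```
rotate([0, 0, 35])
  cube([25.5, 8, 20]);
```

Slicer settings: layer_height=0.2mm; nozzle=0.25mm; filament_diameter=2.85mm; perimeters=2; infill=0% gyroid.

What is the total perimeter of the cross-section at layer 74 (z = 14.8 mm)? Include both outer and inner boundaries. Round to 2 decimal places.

At z = 14.8 mm: the cube (footprint 25.5×8) is included at this height (perimeter 67.00 mm); (rotated 35° about Z; rotation is an isometry so areas/perimeters/island counts are preserved). Overall, the cross-section is a single solid region. Total boundary length (outer) = 67.00 mm.

67.00 mm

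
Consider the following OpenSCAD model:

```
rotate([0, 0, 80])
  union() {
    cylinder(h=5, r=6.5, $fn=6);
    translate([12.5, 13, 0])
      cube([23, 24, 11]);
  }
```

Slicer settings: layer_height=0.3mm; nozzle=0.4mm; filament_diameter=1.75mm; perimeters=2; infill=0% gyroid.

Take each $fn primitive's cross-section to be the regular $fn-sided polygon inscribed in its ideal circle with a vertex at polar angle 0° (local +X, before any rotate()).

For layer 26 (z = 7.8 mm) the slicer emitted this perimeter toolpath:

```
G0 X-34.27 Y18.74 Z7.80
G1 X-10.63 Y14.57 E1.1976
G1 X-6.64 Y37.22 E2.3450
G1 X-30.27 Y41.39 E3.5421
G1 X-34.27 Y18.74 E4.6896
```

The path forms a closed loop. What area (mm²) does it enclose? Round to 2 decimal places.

Apply the shoelace formula to the sequence of (X, Y) vertices; enclosed area = 551.99 mm².

551.99 mm²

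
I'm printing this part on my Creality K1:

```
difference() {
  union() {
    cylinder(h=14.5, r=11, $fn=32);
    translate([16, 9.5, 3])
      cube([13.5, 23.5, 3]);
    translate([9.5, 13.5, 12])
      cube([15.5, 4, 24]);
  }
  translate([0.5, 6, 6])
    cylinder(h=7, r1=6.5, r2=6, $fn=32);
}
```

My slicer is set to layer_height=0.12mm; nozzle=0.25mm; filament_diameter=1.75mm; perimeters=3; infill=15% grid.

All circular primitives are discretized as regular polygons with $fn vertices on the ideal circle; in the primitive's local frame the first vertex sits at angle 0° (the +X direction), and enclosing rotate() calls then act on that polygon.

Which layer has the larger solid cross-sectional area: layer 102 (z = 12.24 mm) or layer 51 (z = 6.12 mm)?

Layer 102 (z = 12.24): the r=11 cylinder gives a regular 32-gon of circumradius 11 (constant along its height) (area = (32/2)·11.000²·sin(360°/32) = 377.69 mm²); the cube at (16, 9.5) does not reach this height (z outside [3, 6]); the cube at (9.5, 13.5) (footprint 15.5×4) is included at this height (area 62.00 mm²); Merging all regions: the 2 present regions are separate (no shared area or edge), so areas and boundary lengths simply add and each stays a separate island — area = 439.69 mm²; the cone at (0.5, 6) (r1=6.5→r2=6) has section circumradius 6.054 here — a regular 32-gon (area = (32/2)·6.054²·sin(360°/32) = 114.41 mm²); Subtracting the remaining from the first: starting from that combined region (439.69 mm²), the cone at (0.5, 6) partially overlaps it — only the 107.31 mm² overlap (of its 114.41 mm²) is removed, clipping the outline — area = 332.38 mm². So its area = 332.38 mm². Layer 51 (z = 6.12): the cylinder: section is a regular 32-gon, circumradius r=11 (area = (32/2)·11.000²·sin(360°/32) = 377.69 mm²); the cube at (16, 9.5) does not reach this height (z outside [3, 6]); the cube at (9.5, 13.5) is not intersected at this z (z outside [12, 36]); Combining (union): only the r=11 cylinder is present, so the union is just that shape — area = 377.69 mm²; the cone at (0.5, 6) (r1=6.5→r2=6) has section circumradius 6.491 here — a regular 32-gon (area = (32/2)·6.491²·sin(360°/32) = 131.53 mm²); Taking the first minus the rest: starting from that combined region (377.69 mm²), the cone at (0.5, 6) partially overlaps it — only the 119.37 mm² overlap (of its 131.53 mm²) is removed, clipping the outline — area = 258.32 mm². So its area = 258.32 mm². Layer 102 is larger (332.38 vs 258.32 mm²).

layer 102 (z = 12.24 mm)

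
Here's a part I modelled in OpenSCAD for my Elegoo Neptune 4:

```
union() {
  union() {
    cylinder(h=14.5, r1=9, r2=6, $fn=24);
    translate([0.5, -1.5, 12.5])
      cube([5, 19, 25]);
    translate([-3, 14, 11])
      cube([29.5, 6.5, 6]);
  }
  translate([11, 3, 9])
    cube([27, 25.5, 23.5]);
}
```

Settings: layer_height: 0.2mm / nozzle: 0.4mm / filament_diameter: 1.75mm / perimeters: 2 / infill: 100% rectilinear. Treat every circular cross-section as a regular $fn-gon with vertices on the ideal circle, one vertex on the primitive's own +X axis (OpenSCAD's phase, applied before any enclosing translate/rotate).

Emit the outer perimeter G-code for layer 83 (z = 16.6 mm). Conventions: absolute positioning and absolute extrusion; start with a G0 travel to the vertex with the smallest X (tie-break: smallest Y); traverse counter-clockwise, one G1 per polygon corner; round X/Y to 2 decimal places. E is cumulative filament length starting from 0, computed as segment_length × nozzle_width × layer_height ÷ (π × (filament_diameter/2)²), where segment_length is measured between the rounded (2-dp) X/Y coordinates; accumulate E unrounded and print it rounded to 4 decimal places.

G0 X-3.00 Y14.00 Z16.60
G1 X0.50 Y14.00 E0.1164
G1 X0.50 Y-1.50 E0.6319
G1 X5.50 Y-1.50 E0.7982
G1 X5.50 Y14.00 E1.3138
G1 X11.00 Y14.00 E1.4967
G1 X11.00 Y3.00 E1.8626
G1 X38.00 Y3.00 E2.7606
G1 X38.00 Y28.50 E3.6087
G1 X11.00 Y28.50 E4.5067
G1 X11.00 Y20.50 E4.7728
G1 X-3.00 Y20.50 E5.2385
G1 X-3.00 Y14.00 E5.4547

At z = 16.6 mm: the cone does not reach this height (z outside [0, 14.5]); the 5×19 cube at (0.5, -1.5) contributes its full rectangle; the 29.5×6.5 cube at (-3, 14) contributes its full rectangle; Taking the union: the regions partially overlap (shared area 17.50 mm²), so overlapping operands fuse into one piece — 1 connected region; the cube at (11, 3) (footprint 27×25.5) is included at this height; Combining (union): the regions partially overlap (shared area 100.75 mm²), so overlapping operands fuse into one piece — 1 connected region. The outline is a single polygon with 12 vertices. Extrusion per mm of travel: 0.4 × 0.2 / (π × 0.875²) = 0.033260. Accumulating E over each segment gives final E = 5.4547.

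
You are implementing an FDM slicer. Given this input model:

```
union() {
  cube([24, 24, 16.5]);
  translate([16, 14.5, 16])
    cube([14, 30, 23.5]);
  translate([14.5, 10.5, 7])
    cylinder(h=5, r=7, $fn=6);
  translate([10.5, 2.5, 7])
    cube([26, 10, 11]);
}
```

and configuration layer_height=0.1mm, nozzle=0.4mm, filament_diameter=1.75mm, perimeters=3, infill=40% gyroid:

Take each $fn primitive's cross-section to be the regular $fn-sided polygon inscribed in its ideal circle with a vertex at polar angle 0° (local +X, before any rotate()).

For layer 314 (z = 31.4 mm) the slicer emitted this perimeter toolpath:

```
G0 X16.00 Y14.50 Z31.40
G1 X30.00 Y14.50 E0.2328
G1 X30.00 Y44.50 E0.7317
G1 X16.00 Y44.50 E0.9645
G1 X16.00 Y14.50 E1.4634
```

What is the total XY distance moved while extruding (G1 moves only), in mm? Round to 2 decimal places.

Sum the Euclidean lengths of each G1 segment: total = 88.00 mm.

88.00 mm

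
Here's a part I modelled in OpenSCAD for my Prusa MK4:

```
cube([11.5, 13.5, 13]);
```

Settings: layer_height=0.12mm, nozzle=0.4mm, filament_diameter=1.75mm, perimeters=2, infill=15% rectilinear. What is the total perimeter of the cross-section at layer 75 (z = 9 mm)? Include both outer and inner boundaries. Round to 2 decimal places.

50.00 mm

At z = 9 mm: the 11.5×13.5 cube contributes its full rectangle (perimeter 50.00 mm). Overall, the cross-section is a single solid region. Total boundary length (outer) = 50.00 mm.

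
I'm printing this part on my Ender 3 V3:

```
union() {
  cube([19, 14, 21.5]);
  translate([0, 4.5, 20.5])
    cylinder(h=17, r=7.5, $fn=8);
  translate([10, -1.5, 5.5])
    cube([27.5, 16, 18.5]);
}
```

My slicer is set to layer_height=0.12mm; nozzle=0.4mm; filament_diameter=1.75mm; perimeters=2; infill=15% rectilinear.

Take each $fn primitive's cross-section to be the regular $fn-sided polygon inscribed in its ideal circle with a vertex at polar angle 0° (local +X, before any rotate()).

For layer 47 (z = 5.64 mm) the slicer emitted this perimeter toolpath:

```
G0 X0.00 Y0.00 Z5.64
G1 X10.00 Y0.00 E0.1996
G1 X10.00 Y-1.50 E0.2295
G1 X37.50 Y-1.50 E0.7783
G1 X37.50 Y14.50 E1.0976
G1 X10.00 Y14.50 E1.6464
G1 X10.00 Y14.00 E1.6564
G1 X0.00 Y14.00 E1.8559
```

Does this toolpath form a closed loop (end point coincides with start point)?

Start point (G0): (0.00, 0.00). End point (last G1): the path does not return to the start — open.

no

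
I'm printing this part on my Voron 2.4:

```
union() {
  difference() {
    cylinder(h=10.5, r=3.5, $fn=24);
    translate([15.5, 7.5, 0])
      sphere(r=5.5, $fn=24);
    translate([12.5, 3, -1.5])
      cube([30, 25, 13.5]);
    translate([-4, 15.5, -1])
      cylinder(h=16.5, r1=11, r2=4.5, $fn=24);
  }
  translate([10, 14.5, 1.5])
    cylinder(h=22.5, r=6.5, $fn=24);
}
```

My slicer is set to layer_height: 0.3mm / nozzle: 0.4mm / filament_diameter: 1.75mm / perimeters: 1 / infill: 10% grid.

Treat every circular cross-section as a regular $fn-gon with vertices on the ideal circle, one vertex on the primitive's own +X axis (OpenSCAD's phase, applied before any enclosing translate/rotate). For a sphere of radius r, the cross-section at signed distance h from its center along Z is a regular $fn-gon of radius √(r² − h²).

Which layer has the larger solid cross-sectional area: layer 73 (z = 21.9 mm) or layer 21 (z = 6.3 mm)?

Layer 73 (z = 21.9): the cylinder does not reach this height (z outside [0, 10.5]); the sphere at (15.5, 7.5) does not reach this height (|z−center|=21.900 > r=5.5); the cube at (12.5, 3) does not reach this height (z outside [-1.5, 12]); the cone at (-4, 15.5) does not reach this height (z outside [-1, 15.5]); Taking the first minus the rest: the first operand is absent here, so nothing remains; the cylinder at (10, 14.5): section is a regular 24-gon, circumradius r=6.5 (area = (24/2)·6.500²·sin(360°/24) = 131.22 mm²); Taking the union: only the r=6.5 cylinder at (10, 14.5) is present, so the union is just that shape — area = 131.22 mm². So its area = 131.22 mm². Layer 21 (z = 6.3): the r=3.5 cylinder contributes a regular 24-gon of circumradius 3.5 (area = (24/2)·3.500²·sin(360°/24) = 38.05 mm²); the sphere at (15.5, 7.5) is absent (|z−center|=6.300 > r=5.5); the cube at (12.5, 3) is present — its section is the full 30×25 rectangle (area 750.00 mm²); the cone at (-4, 15.5): at t=0.442 of its height the radius interpolates to r₁+(r₂−r₁)t = 8.124, giving a regular 24-gon of that circumradius (area = (24/2)·8.124²·sin(360°/24) = 204.99 mm²); After the difference (first − rest): starting from the r=3.5 cylinder (38.05 mm²), the 30×25 cube at (12.5, 3) misses the remaining region (no effect); the cone at (-4, 15.5) misses the remaining region (no effect) — area = 38.05 mm²; the cylinder at (10, 14.5): section is a regular 24-gon, circumradius r=6.5 (area = (24/2)·6.500²·sin(360°/24) = 131.22 mm²); Taking the union: the 2 present regions are separate (no shared area or edge), so areas and boundary lengths simply add and each stays a separate island — area = 169.27 mm². So its area = 169.27 mm². Layer 21 is larger (169.27 vs 131.22 mm²).

layer 21 (z = 6.3 mm)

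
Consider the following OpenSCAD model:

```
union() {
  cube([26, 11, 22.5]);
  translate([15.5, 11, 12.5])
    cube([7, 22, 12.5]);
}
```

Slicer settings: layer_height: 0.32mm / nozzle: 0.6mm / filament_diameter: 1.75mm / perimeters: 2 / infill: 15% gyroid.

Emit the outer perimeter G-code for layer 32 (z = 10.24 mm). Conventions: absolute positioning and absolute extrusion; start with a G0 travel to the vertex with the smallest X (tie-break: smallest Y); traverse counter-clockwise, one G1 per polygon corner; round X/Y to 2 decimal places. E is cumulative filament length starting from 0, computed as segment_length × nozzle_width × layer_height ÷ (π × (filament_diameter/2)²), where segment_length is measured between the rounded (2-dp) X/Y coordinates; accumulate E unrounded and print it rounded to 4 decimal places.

At z = 10.24 mm: the cube is present — its section is the full 26×11 rectangle; the cube at (15.5, 11) does not reach this height (z outside [12.5, 25]); Taking the union: only the 26×11 cube is present, so the union is just that shape — 1 connected region. The outline is a single polygon with 4 vertices. Extrusion per mm of travel: 0.6 × 0.32 / (π × 0.875²) = 0.079824. Accumulating E over each segment gives final E = 5.9070.

G0 X0.00 Y0.00 Z10.24
G1 X26.00 Y0.00 E2.0754
G1 X26.00 Y11.00 E2.9535
G1 X0.00 Y11.00 E5.0289
G1 X0.00 Y0.00 E5.9070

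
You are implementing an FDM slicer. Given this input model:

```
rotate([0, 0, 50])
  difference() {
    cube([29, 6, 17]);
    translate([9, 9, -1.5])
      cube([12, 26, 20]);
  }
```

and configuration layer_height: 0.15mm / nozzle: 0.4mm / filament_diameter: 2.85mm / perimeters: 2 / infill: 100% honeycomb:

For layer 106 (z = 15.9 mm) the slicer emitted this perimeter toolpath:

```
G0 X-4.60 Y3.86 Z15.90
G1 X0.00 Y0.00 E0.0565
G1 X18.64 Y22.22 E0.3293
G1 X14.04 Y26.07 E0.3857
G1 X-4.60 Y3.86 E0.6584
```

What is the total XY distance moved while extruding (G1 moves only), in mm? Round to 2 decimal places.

70.00 mm

Sum the Euclidean lengths of each G1 segment: total = 70.00 mm.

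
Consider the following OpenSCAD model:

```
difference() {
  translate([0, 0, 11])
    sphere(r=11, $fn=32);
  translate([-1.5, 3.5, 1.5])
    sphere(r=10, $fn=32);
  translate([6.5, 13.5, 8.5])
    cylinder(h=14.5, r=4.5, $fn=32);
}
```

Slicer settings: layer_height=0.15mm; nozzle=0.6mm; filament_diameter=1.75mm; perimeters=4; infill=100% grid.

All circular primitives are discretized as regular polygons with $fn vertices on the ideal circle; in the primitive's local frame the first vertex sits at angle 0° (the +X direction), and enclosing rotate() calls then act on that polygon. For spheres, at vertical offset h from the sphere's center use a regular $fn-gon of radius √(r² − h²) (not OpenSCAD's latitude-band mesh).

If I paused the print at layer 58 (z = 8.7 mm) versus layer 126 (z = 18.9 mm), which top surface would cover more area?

layer 58 (z = 8.7 mm)

Layer 58 (z = 8.7): the sphere: section is a regular 32-gon, circumradius = √(r²−h²) = √(11²−2.3²) = 10.757 (area = (32/2)·10.757²·sin(360°/32) = 361.18 mm²); the r=10 sphere at (-1.5, 3.5) contributes a regular 32-gon of circumradius √(10²−7.2²) = 6.940 (area = (32/2)·6.940²·sin(360°/32) = 150.33 mm²); the r=4.5 cylinder at (6.5, 13.5) contributes a regular 32-gon of circumradius 4.5 (area = (32/2)·4.500²·sin(360°/32) = 63.21 mm²); Taking the first minus the rest: starting from the r=11 sphere (361.18 mm²), the r=10 sphere at (-1.5, 3.5) lies wholly inside it (removes its full 150.33 mm² and its 43.53 mm outline becomes a hole wall); the r=4.5 cylinder at (6.5, 13.5) partially overlaps it — only the 0.36 mm² overlap (of its 63.21 mm²) is removed, clipping the outline — area = 210.50 mm². So its area = 210.50 mm². Layer 126 (z = 18.9): the r=11 sphere contributes a regular 32-gon of circumradius √(11²−7.9²) = 7.654 (area = (32/2)·7.654²·sin(360°/32) = 182.89 mm²); the sphere at (-1.5, 3.5) does not reach this height (|z−center|=17.400 > r=10); the cylinder at (6.5, 13.5): section is a regular 32-gon, circumradius r=4.5 (area = (32/2)·4.500²·sin(360°/32) = 63.21 mm²); Subtracting the remaining from the first: starting from the r=11 sphere (182.89 mm²), the r=4.5 cylinder at (6.5, 13.5) misses the remaining region (no effect) — area = 182.89 mm². So its area = 182.89 mm². Layer 58 is larger (210.50 vs 182.89 mm²).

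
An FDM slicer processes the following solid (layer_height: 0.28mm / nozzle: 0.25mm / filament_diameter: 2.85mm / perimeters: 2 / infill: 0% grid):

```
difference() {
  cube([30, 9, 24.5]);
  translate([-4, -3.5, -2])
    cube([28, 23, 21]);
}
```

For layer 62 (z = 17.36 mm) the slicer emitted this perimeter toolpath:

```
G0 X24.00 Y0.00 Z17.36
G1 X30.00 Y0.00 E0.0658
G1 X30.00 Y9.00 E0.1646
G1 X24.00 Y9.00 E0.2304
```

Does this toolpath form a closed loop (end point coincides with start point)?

no

Start point (G0): (24.00, 0.00). End point (last G1): the path does not return to the start — open.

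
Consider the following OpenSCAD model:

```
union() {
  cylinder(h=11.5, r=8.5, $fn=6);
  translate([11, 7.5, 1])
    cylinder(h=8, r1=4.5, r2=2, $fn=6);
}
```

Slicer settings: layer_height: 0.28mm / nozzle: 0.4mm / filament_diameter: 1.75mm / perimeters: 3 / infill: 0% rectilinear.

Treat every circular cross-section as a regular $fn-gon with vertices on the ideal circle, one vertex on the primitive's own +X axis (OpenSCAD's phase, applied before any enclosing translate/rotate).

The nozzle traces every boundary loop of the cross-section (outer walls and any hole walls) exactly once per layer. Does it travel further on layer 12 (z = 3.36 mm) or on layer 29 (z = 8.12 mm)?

Layer 12 (z = 3.36): the cylinder: section is a regular 6-gon, circumradius r=8.5 (perimeter = 2·6·8.500·sin(180°/6) = 51.00 mm); the cone at (11, 7.5) (r1=4.5→r2=2) has section circumradius 3.763 here — a regular 6-gon (perimeter = 2·6·3.763·sin(180°/6) = 22.57 mm); Combining (union): the 2 present regions are separate (no shared area or edge), so areas and boundary lengths simply add and each stays a separate island — boundary = 73.58 mm. So its perimeter = 73.58 mm. Layer 29 (z = 8.12): the r=8.5 cylinder contributes a regular 6-gon of circumradius 8.5 (perimeter = 2·6·8.500·sin(180°/6) = 51.00 mm); the cone at (11, 7.5) contributes a regular 6-gon of circumradius 2.275 (interpolated between r1=4.5 and r2=2 at t=0.890) (perimeter = 2·6·2.275·sin(180°/6) = 13.65 mm); Combining (union): the 2 present regions are separate (no shared area or edge), so areas and boundary lengths simply add and each stays a separate island — boundary = 64.65 mm. So its perimeter = 64.65 mm. Layer 12 is larger (73.58 vs 64.65 mm).

layer 12 (z = 3.36 mm)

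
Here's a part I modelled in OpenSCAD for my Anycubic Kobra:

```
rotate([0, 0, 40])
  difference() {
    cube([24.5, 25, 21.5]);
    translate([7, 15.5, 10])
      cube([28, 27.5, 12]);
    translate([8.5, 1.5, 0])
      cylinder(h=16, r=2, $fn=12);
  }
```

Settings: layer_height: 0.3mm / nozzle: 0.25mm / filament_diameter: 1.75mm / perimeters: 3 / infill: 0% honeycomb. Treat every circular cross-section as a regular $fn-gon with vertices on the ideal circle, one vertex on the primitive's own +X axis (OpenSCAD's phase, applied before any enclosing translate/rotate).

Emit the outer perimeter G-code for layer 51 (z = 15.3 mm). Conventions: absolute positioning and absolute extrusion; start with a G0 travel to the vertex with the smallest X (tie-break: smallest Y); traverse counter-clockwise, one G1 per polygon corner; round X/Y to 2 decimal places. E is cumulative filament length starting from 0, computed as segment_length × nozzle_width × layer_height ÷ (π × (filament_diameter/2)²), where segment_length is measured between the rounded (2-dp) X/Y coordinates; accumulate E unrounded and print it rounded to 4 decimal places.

G0 X-16.07 Y19.15 Z15.30
G1 X0.00 Y0.00 E0.7795
G1 X5.57 Y4.67 E1.0062
G1 X4.86 Y4.73 E1.0284
G1 X4.02 Y5.33 E1.0606
G1 X3.58 Y6.27 E1.0929
G1 X3.67 Y7.30 E1.1252
G1 X4.26 Y8.14 E1.1572
G1 X5.20 Y8.58 E1.1895
G1 X6.23 Y8.49 E1.2218
G1 X7.08 Y7.90 E1.2540
G1 X7.52 Y6.96 E1.2864
G1 X7.46 Y6.26 E1.3083
G1 X18.77 Y15.75 E1.7687
G1 X8.80 Y27.62 E2.2520
G1 X-4.60 Y16.37 E2.7976
G1 X-10.71 Y23.65 E3.0939
G1 X-16.07 Y19.15 E3.3122

At z = 15.3 mm: the cube is present — its section is the full 24.5×25 rectangle; the cube at (7, 15.5) (footprint 28×27.5) is included at this height; the r=2 cylinder at (8.5, 1.5) contributes a regular 12-gon of circumradius 2; Subtracting the remaining from the first: starting from the 24.5×25 cube, the 28×27.5 cube at (7, 15.5) partially overlaps it — only the 166.25 mm² overlap (of its 770.00 mm²) is removed, clipping the outline; the r=2 cylinder at (8.5, 1.5) partially overlaps it — only the 11.21 mm² overlap (of its 12.00 mm²) is removed, clipping the outline — 1 connected region; (rotated 40° about Z; rotation is an isometry so areas/perimeters/island counts are preserved). The outline is a single polygon with 17 vertices. Extrusion per mm of travel: 0.25 × 0.3 / (π × 0.875²) = 0.031181. Accumulating E over each segment gives final E = 3.3122.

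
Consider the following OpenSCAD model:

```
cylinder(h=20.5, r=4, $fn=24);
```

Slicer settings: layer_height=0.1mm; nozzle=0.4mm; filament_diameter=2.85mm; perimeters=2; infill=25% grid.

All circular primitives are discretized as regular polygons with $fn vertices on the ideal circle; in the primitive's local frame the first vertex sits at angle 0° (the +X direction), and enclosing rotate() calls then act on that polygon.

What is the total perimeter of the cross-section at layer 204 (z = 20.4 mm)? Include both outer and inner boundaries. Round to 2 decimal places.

At z = 20.4 mm: the cylinder: section is a regular 24-gon, circumradius r=4 (perimeter = 2·24·4.000·sin(180°/24) = 25.06 mm). Overall, the cross-section is a single solid region. Total boundary length (outer) = 25.06 mm.

25.06 mm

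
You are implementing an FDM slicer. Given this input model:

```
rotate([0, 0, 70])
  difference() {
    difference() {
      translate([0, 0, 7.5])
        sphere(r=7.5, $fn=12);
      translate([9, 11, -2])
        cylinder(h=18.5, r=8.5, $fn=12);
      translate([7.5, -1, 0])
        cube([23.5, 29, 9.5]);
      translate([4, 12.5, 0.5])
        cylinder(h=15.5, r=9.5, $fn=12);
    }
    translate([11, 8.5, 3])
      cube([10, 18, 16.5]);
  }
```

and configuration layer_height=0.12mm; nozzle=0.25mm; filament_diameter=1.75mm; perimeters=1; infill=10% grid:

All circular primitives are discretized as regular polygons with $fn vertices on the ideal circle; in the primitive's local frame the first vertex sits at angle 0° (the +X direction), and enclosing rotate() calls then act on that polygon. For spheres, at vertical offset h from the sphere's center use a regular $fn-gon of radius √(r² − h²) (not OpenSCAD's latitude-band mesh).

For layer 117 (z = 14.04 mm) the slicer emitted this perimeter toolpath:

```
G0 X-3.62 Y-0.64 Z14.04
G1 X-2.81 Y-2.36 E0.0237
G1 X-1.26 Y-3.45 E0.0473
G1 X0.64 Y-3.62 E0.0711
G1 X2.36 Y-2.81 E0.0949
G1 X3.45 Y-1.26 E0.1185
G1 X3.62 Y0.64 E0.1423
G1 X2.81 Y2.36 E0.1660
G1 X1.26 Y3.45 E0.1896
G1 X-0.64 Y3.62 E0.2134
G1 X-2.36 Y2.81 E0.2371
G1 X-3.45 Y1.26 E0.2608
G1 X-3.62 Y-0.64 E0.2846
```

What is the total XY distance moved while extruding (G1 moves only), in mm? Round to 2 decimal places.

22.81 mm

Sum the Euclidean lengths of each G1 segment: total = 22.81 mm.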